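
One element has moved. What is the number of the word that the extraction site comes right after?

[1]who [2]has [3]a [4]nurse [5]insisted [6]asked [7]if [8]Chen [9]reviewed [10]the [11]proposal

5

The displaced element is "who" (word 1).
It is linked across 1 clause boundary (Ø).
It functions as the subject of "asked", so the gap sits immediately after word 5 ("insisted").
Base order: A nurse has insisted that who asked if Chen reviewed the proposal.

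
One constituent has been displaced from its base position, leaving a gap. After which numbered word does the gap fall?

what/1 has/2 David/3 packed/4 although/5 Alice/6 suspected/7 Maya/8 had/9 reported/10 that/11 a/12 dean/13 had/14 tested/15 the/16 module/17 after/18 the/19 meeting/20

The displaced element is "what" (word 1).
It functions as the direct object of "packed", so the gap sits immediately after word 4 ("packed").
Base order: David has packed what although Alice suspected Maya had reported that a dean had tested the module after the meeting.

4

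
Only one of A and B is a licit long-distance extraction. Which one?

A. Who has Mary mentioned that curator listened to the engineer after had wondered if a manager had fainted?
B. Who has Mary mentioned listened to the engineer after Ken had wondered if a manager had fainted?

In A, the wh-phrase is extracted from inside an adjunct island (introduced by "after"), which blocks movement.
In B, the extraction path crosses only that-complement boundaries, which are transparent.
So B is grammatical.

B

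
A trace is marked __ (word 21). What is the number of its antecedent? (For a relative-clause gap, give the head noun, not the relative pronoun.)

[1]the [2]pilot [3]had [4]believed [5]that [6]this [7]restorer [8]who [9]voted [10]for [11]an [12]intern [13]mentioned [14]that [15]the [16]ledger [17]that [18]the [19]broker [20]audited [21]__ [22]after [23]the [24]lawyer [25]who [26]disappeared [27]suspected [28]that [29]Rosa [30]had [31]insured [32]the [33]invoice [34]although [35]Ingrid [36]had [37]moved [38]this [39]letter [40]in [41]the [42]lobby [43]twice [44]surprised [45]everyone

16

The gap at 21 is the object of "audited", inside a relative clause.
The relative pronoun is "that" (word 17); it is bound by the head noun immediately before it.
Its filler is the head noun "ledger", at word 16.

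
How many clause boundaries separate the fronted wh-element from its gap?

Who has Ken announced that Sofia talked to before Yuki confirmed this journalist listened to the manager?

1

"who" is extracted from the PP object of "talked".
Boundaries crossed, outermost first: [that] — 1 in total.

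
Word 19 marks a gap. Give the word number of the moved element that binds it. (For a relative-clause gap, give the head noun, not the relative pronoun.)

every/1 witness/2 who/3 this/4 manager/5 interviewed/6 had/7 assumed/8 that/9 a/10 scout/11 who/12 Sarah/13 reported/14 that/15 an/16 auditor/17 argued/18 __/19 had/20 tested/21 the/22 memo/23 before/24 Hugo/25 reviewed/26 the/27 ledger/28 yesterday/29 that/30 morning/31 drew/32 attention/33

The gap at 19 is the subject of "tested", inside a relative clause.
The relative pronoun is "who" (word 12); it is bound by the head noun immediately before it.
Its filler is the head noun "scout", at word 11.

11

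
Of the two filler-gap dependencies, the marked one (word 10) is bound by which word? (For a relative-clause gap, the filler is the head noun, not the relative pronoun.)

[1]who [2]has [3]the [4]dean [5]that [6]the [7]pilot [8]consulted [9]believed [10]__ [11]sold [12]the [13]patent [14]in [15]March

The marked gap is the subject of "sold".
Its filler is the fronted wh-phrase "who", at word 1.
(The other dependency links word 4 to a gap after word 8.)

1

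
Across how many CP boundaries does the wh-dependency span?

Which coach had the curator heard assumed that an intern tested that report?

"which coach" is extracted from the subject of "assumed".
Boundaries crossed, outermost first: [Ø] — 1 in total.

1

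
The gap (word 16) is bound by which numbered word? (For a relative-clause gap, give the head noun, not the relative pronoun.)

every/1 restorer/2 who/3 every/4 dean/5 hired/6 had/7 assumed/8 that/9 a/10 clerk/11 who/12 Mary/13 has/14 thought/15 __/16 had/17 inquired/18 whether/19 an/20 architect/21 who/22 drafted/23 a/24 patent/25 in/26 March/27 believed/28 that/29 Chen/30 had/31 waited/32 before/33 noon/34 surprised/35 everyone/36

The gap at 16 is the subject of "inquired", inside a relative clause.
The relative pronoun is "who" (word 12); it is bound by the head noun immediately before it.
Its filler is the head noun "clerk", at word 11.

11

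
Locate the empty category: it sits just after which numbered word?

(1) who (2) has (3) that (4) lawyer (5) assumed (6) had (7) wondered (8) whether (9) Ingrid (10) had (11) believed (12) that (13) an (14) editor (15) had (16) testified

5

The displaced element is "who" (word 1).
It is linked across 1 clause boundary (Ø).
It functions as the subject of "wondered", so the gap sits immediately after word 5 ("assumed").
Base order: That lawyer has assumed that who had wondered whether Ingrid had believed that an editor had testified.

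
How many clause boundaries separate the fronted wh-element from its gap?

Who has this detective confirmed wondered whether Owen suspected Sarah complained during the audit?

1

"who" is extracted from the subject of "wondered".
Boundaries crossed, outermost first: [Ø] — 1 in total.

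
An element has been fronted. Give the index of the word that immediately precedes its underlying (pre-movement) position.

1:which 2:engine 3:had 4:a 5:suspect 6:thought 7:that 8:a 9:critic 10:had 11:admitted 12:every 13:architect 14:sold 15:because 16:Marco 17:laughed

The displaced element is "which engine" (word 2).
It is linked across 2 clause boundaries (that → Ø).
It functions as the direct object of "sold", so the gap sits immediately after word 14 ("sold").
Base order: A suspect had thought that a critic had admitted every architect sold which engine because Marco laughed.

14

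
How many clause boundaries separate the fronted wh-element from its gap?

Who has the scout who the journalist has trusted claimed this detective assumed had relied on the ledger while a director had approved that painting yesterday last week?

2

"who" is extracted from the subject of "relied".
Boundaries crossed, outermost first: [Ø], [Ø] — 2 in total.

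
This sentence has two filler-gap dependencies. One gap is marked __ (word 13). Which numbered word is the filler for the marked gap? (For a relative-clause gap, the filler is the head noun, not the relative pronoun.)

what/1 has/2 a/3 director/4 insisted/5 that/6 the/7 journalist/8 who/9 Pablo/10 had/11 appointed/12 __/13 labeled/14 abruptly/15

8

The marked gap is inside the relative clause, the direct object of "appointed".
Its filler is the head noun "journalist" (via "who"), at word 8.
(The other dependency links word 1 to a gap after word 14.)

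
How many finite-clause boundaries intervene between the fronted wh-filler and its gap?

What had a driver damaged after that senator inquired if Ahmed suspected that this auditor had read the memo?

0

"what" originates inside the matrix clause — no clause boundary is crossed.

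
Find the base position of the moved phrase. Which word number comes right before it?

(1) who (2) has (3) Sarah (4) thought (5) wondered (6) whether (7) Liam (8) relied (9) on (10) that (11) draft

4

The displaced element is "who" (word 1).
It is linked across 1 clause boundary (Ø).
It functions as the subject of "wondered", so the gap sits immediately after word 4 ("thought").
Base order: Sarah has thought who wondered whether Liam relied on that draft.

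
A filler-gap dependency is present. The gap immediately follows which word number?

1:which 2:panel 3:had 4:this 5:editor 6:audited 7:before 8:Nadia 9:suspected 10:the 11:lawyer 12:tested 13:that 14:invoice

The displaced element is "which panel" (word 2).
It functions as the direct object of "audited", so the gap sits immediately after word 6 ("audited").
Base order: This editor had audited which panel before Nadia suspected the lawyer tested that invoice.

6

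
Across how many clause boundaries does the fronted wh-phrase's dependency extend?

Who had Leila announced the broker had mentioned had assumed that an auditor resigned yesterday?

"who" is extracted from the subject of "assumed".
Boundaries crossed, outermost first: [Ø], [Ø] — 2 in total.

2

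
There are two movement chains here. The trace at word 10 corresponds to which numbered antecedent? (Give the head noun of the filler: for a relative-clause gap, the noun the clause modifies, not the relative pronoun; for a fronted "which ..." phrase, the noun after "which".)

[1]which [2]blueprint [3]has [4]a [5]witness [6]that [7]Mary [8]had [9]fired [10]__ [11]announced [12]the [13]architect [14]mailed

The marked gap is inside the relative clause, the direct object of "fired".
Its filler is the head noun "witness" (via "that"), at word 5.
(The other dependency links word 2 to a gap after word 14.)

5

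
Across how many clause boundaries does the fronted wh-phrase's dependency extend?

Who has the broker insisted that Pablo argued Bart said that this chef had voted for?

3

"who" is extracted from the PP object of "voted".
Boundaries crossed, outermost first: [that], [Ø], [that] — 3 in total.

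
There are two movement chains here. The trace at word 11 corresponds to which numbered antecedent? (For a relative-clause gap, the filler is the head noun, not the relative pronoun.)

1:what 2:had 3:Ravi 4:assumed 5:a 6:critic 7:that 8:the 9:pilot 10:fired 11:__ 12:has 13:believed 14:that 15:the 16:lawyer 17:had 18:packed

6

The marked gap is inside the relative clause, the direct object of "fired".
Its filler is the head noun "critic" (via "that"), at word 6.
(The other dependency links word 1 to a gap after word 18.)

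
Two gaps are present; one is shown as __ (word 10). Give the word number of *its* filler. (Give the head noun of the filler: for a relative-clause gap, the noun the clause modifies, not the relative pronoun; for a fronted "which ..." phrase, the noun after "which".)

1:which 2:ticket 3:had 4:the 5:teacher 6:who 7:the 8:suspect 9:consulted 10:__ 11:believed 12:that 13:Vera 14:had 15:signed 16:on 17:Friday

5

The marked gap is inside the relative clause, the direct object of "consulted".
Its filler is the head noun "teacher" (via "who"), at word 5.
(The other dependency links word 2 to a gap after word 15.)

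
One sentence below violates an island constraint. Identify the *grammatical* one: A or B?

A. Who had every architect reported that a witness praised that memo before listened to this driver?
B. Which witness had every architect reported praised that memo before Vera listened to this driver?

B

In A, the wh-phrase is extracted from inside an adjunct island (introduced by "before"), which blocks movement.
In B, the extraction path crosses only that-complement boundaries, which are transparent.
So B is grammatical.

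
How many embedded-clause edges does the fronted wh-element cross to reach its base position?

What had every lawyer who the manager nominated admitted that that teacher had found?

"what" is extracted from the object of "found".
Boundaries crossed, outermost first: [that] — 1 in total.

1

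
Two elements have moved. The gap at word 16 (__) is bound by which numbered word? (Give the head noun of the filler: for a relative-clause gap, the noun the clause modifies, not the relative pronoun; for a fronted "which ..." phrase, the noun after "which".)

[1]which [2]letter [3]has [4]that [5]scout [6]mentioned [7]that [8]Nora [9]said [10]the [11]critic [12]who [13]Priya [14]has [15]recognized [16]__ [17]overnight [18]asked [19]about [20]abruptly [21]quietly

11

The marked gap is inside the relative clause, the direct object of "recognized".
Its filler is the head noun "critic" (via "who"), at word 11.
(The other dependency links word 2 to a gap after word 19.)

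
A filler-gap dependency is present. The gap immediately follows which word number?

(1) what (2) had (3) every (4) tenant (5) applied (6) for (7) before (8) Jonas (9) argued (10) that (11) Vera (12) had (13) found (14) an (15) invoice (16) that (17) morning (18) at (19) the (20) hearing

6

The displaced element is "what" (word 1).
It functions as the object of the preposition "for" of "applied", so the gap sits immediately after word 6 ("for").
Base order: Every tenant had applied for what before Jonas argued that Vera had found an invoice that morning at the hearing.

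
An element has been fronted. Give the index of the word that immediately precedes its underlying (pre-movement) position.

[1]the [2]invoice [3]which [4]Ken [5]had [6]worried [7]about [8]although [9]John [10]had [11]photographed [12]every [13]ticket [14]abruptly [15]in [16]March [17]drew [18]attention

7

The displaced element is "the invoice" (word 2).
It functions as the object of the preposition "about" of "worried", so the gap sits immediately after word 7 ("about").
Base order: Ken had worried about the invoice although John had photographed every ticket abruptly in March.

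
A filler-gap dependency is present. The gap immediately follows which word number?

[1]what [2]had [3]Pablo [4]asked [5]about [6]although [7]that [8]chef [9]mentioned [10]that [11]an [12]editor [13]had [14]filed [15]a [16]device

The displaced element is "what" (word 1).
It functions as the object of the preposition "about" of "asked", so the gap sits immediately after word 5 ("about").
Base order: Pablo had asked about what although that chef mentioned that an editor had filed a device.

5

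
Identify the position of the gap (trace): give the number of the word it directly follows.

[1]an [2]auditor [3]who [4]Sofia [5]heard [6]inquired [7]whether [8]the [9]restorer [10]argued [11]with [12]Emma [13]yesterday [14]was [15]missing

5

The displaced element is "an auditor" (word 2).
It is linked across 1 clause boundary (Ø).
It functions as the subject of "inquired", so the gap sits immediately after word 5 ("heard").
Base order: Sofia heard an auditor inquired whether the restorer argued with Emma yesterday.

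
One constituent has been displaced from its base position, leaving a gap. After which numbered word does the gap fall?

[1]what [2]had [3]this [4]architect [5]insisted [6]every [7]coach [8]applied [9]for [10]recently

9

The displaced element is "what" (word 1).
It is linked across 1 clause boundary (Ø).
It functions as the object of the preposition "for" of "applied", so the gap sits immediately after word 9 ("for").
Base order: This architect had insisted every coach applied for what recently.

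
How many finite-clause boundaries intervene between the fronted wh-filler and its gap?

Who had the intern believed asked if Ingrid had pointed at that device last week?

"who" is extracted from the subject of "asked".
Boundaries crossed, outermost first: [Ø] — 1 in total.

1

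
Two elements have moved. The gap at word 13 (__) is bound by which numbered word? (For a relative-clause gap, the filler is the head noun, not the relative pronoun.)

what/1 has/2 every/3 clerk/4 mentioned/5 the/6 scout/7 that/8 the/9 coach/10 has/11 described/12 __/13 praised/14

The marked gap is inside the relative clause, the direct object of "described".
Its filler is the head noun "scout" (via "that"), at word 7.
(The other dependency links word 1 to a gap after word 14.)

7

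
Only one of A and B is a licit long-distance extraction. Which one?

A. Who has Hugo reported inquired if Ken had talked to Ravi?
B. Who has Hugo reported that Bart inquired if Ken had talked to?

A

In B, the wh-phrase is extracted from inside a wh-island (introduced by "if"), which blocks movement.
In A, the extraction path crosses only that-complement boundaries, which are transparent.
So A is grammatical.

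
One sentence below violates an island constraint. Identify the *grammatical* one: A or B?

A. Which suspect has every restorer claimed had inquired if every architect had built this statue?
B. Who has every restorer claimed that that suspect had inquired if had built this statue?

In B, the wh-phrase is extracted from inside a wh-island (introduced by "if"), which blocks movement.
In A, the extraction path crosses only that-complement boundaries, which are transparent.
So A is grammatical.

A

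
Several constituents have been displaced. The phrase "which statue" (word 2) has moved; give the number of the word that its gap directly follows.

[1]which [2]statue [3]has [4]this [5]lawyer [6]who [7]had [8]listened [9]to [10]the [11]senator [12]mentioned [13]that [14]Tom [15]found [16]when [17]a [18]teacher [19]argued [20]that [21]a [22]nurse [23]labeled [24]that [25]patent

15

The displaced element is "which statue" (word 2).
It is linked across 1 clause boundary (that).
It functions as the direct object of "found", so the gap sits immediately after word 15 ("found").
Base order: This lawyer who had listened to the senator has mentioned that Tom found which statue when a teacher argued that a nurse labeled that patent.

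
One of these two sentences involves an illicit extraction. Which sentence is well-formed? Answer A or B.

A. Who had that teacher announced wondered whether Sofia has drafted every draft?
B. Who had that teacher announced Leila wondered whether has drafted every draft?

In B, the wh-phrase is extracted from inside a wh-island (introduced by "whether"), which blocks movement.
In A, the extraction path crosses only that-complement boundaries, which are transparent.
So A is grammatical.

A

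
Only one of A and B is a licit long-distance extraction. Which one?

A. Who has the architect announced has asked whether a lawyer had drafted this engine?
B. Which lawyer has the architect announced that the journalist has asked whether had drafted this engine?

In B, the wh-phrase is extracted from inside a wh-island (introduced by "whether"), which blocks movement.
In A, the extraction path crosses only that-complement boundaries, which are transparent.
So A is grammatical.

A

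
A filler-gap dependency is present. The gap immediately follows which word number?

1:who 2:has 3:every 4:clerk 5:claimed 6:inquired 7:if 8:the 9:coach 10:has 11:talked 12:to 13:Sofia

The displaced element is "who" (word 1).
It is linked across 1 clause boundary (Ø).
It functions as the subject of "inquired", so the gap sits immediately after word 5 ("claimed").
Base order: Every clerk has claimed that who inquired if the coach has talked to Sofia.

5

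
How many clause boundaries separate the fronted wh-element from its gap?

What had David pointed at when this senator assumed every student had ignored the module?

0

"what" originates inside the matrix clause — no clause boundary is crossed.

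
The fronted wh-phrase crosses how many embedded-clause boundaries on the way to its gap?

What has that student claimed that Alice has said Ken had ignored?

"what" is extracted from the object of "ignored".
Boundaries crossed, outermost first: [that], [Ø] — 2 in total.

2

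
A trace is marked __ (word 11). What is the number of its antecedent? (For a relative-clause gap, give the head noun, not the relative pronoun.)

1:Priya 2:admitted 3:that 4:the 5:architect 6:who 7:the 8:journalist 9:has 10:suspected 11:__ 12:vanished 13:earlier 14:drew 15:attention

5

The gap at 11 is the subject of "vanished", inside a relative clause.
The relative pronoun is "who" (word 6); it is bound by the head noun immediately before it.
Its filler is the head noun "architect", at word 5.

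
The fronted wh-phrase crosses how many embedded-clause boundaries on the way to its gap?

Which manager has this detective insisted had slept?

1

"which manager" is extracted from the subject of "slept".
Boundaries crossed, outermost first: [Ø] — 1 in total.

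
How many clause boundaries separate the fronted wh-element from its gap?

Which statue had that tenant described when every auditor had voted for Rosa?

"which statue" originates inside the matrix clause — no clause boundary is crossed.

0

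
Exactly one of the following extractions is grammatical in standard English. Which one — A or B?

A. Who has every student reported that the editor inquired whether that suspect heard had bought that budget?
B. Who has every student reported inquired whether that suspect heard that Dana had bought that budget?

B

In A, the wh-phrase is extracted from inside a wh-island (introduced by "whether"), which blocks movement.
In B, the extraction path crosses only that-complement boundaries, which are transparent.
So B is grammatical.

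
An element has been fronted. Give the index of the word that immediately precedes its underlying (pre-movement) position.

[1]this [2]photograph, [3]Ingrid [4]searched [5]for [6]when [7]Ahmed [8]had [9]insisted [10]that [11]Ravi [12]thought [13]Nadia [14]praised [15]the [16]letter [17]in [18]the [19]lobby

5

The displaced element is "this photograph" (word 2).
It functions as the object of the preposition "for" of "searched", so the gap sits immediately after word 5 ("for").
Base order: Ingrid searched for this photograph when Ahmed had insisted that Ravi thought Nadia praised the letter in the lobby.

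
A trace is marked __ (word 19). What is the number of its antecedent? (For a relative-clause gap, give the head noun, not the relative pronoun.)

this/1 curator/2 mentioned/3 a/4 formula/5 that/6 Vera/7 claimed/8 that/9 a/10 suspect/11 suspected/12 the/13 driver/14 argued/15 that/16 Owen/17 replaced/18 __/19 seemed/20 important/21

5

The gap at 19 is the object of "replaced", inside a relative clause.
The relative pronoun is "that" (word 6); it is bound by the head noun immediately before it.
Its filler is the head noun "formula", at word 5.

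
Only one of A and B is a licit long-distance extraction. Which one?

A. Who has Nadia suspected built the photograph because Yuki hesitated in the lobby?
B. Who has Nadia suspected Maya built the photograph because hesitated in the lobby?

A

In B, the wh-phrase is extracted from inside an adjunct island (introduced by "because"), which blocks movement.
In A, the extraction path crosses only that-complement boundaries, which are transparent.
So A is grammatical.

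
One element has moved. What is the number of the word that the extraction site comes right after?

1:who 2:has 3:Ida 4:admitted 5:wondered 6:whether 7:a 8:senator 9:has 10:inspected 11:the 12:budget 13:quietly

The displaced element is "who" (word 1).
It is linked across 1 clause boundary (Ø).
It functions as the subject of "wondered", so the gap sits immediately after word 4 ("admitted").
Base order: Ida has admitted that who wondered whether a senator has inspected the budget quietly.

4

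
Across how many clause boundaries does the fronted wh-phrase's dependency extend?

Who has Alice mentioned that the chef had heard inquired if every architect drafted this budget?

2

"who" is extracted from the subject of "inquired".
Boundaries crossed, outermost first: [that], [Ø] — 2 in total.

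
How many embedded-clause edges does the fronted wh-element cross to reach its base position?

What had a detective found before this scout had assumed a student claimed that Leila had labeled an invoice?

"what" originates inside the matrix clause — no clause boundary is crossed.

0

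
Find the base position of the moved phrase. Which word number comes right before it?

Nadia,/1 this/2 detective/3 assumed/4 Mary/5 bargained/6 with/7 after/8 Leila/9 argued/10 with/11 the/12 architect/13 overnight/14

7

The displaced element is "Nadia" (word 1).
It is linked across 1 clause boundary (Ø).
It functions as the object of the preposition "with" of "bargained", so the gap sits immediately after word 7 ("with").
Base order: This detective assumed Mary bargained with Nadia after Leila argued with the architect overnight.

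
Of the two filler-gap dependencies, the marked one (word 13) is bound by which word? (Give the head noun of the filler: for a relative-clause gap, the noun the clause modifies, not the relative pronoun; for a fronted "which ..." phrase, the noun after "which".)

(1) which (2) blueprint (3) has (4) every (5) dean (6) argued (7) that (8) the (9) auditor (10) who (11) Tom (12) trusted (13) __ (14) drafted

9

The marked gap is inside the relative clause, the direct object of "trusted".
Its filler is the head noun "auditor" (via "who"), at word 9.
(The other dependency links word 2 to a gap after word 14.)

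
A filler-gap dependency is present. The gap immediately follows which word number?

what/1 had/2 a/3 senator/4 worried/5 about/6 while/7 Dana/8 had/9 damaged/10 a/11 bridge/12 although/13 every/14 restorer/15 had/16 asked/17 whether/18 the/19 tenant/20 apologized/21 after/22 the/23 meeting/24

6

The displaced element is "what" (word 1).
It functions as the object of the preposition "about" of "worried", so the gap sits immediately after word 6 ("about").
Base order: A senator had worried about what while Dana had damaged a bridge although every restorer had asked whether the tenant apologized after the meeting.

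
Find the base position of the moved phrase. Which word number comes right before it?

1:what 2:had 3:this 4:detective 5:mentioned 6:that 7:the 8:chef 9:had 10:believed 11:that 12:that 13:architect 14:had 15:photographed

15

The displaced element is "what" (word 1).
It is linked across 2 clause boundaries (that → that).
It functions as the direct object of "photographed", so the gap sits immediately after word 15 ("photographed").
Base order: This detective had mentioned that the chef had believed that that architect had photographed what.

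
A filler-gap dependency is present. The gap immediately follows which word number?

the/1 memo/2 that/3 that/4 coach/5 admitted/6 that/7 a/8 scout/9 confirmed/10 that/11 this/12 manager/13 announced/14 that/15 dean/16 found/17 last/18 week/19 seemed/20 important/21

17

The displaced element is "the memo" (word 2).
It is linked across 3 clause boundaries (that → that → Ø).
It functions as the direct object of "found", so the gap sits immediately after word 17 ("found").
Base order: That coach admitted that a scout confirmed that this manager announced that dean found the memo last week.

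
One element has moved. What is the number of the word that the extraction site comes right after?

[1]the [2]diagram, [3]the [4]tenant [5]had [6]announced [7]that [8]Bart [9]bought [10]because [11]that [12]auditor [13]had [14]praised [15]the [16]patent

9

The displaced element is "the diagram" (word 2).
It is linked across 1 clause boundary (that).
It functions as the direct object of "bought", so the gap sits immediately after word 9 ("bought").
Base order: The tenant had announced that Bart bought the diagram because that auditor had praised the patent.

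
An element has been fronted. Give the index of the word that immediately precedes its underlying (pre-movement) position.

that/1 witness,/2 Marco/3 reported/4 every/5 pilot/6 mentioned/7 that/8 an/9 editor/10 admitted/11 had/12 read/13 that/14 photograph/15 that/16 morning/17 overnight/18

The displaced element is "that witness" (word 2).
It is linked across 3 clause boundaries (Ø → that → Ø).
It functions as the subject of "read", so the gap sits immediately after word 11 ("admitted").
Base order: Marco reported every pilot mentioned that an editor admitted that that witness had read that photograph that morning overnight.

11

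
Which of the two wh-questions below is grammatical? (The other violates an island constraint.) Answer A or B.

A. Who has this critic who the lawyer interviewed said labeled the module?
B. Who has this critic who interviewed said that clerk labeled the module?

In B, the wh-phrase is extracted from inside a complex-NP island (relative clause) (introduced by "who"), which blocks movement.
In A, the extraction path crosses only that-complement boundaries, which are transparent.
So A is grammatical.

A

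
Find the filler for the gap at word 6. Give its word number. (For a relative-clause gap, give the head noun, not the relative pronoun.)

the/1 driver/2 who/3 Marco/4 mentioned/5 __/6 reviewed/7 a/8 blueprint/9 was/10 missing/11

2

The gap at 6 is the subject of "reviewed", inside a relative clause.
The relative pronoun is "who" (word 3); it is bound by the head noun immediately before it.
Its filler is the head noun "driver", at word 2.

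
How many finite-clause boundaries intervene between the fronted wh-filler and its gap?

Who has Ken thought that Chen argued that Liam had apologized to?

"who" is extracted from the PP object of "apologized".
Boundaries crossed, outermost first: [that], [that] — 2 in total.

2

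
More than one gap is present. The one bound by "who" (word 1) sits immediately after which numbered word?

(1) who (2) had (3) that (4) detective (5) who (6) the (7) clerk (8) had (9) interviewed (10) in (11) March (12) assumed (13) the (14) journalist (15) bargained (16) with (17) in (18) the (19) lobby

16

The displaced element is "who" (word 1).
It is linked across 1 clause boundary (Ø).
It functions as the object of the preposition "with" of "bargained", so the gap sits immediately after word 16 ("with").
Base order: That detective who the clerk had interviewed in March had assumed the journalist bargained with who in the lobby.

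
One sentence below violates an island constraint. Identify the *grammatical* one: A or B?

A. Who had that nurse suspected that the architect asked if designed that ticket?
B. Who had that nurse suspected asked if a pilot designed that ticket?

In A, the wh-phrase is extracted from inside a wh-island (introduced by "if"), which blocks movement.
In B, the extraction path crosses only that-complement boundaries, which are transparent.
So B is grammatical.

B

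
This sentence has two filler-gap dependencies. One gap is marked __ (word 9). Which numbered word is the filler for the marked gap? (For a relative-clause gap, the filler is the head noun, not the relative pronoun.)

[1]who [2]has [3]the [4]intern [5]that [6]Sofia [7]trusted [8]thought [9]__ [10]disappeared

The marked gap is the subject of "disappeared".
Its filler is the fronted wh-phrase "who", at word 1.
(The other dependency links word 4 to a gap after word 7.)

1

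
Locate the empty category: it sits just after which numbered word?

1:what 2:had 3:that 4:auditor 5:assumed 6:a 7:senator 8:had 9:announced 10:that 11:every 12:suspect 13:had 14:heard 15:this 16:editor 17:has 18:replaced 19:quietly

The displaced element is "what" (word 1).
It is linked across 3 clause boundaries (Ø → that → Ø).
It functions as the direct object of "replaced", so the gap sits immediately after word 18 ("replaced").
Base order: That auditor had assumed a senator had announced that every suspect had heard this editor has replaced what quietly.

18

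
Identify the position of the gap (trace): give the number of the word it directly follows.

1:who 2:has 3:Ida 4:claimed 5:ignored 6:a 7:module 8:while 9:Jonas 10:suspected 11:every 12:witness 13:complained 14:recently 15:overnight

4

The displaced element is "who" (word 1).
It is linked across 1 clause boundary (Ø).
It functions as the subject of "ignored", so the gap sits immediately after word 4 ("claimed").
Base order: Ida has claimed that who ignored a module while Jonas suspected every witness complained recently overnight.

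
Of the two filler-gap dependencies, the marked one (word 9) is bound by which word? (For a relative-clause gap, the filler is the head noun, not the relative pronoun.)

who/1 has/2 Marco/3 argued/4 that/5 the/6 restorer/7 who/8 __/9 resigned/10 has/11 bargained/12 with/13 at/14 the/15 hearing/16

7

The marked gap is inside the relative clause, the subject of "resigned".
Its filler is the head noun "restorer" (via "who"), at word 7.
(The other dependency links word 1 to a gap after word 13.)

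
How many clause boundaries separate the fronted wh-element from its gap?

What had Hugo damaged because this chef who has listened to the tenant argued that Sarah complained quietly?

0

"what" originates inside the matrix clause — no clause boundary is crossed.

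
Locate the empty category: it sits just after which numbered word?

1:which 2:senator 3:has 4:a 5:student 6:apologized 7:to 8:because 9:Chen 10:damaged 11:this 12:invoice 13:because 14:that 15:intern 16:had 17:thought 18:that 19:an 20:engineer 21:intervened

7

The displaced element is "which senator" (word 2).
It functions as the object of the preposition "to" of "apologized", so the gap sits immediately after word 7 ("to").
Base order: A student has apologized to which senator because Chen damaged this invoice because that intern had thought that an engineer intervened.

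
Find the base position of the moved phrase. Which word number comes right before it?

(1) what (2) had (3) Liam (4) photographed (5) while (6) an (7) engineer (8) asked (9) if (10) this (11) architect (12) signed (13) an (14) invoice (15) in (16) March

The displaced element is "what" (word 1).
It functions as the direct object of "photographed", so the gap sits immediately after word 4 ("photographed").
Base order: Liam had photographed what while an engineer asked if this architect signed an invoice in March.

4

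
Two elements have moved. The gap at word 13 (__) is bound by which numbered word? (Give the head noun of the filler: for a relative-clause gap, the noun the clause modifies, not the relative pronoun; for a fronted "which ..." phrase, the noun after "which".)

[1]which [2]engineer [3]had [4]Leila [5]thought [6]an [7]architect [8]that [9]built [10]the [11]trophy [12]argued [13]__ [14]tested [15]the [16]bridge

The marked gap is the subject of "tested".
Its filler is the fronted wh-phrase "which engineer", at word 2.
(The other dependency links word 7 to a gap after word 8.)

2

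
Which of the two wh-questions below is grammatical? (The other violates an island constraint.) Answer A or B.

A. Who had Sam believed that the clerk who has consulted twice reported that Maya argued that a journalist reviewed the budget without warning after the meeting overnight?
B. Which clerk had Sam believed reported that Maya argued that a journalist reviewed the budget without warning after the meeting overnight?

In A, the wh-phrase is extracted from inside a complex-NP island (relative clause) (introduced by "who"), which blocks movement.
In B, the extraction path crosses only that-complement boundaries, which are transparent.
So B is grammatical.

B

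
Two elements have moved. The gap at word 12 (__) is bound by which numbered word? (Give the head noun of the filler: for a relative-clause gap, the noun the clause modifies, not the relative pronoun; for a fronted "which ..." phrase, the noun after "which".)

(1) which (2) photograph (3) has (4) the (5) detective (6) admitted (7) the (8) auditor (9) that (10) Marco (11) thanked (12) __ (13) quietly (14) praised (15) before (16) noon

The marked gap is inside the relative clause, the direct object of "thanked".
Its filler is the head noun "auditor" (via "that"), at word 8.
(The other dependency links word 2 to a gap after word 14.)

8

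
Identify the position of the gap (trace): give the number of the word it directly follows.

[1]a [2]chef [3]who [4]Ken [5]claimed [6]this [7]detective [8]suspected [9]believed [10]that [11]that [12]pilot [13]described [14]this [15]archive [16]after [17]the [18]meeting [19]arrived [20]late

8

The displaced element is "a chef" (word 2).
It is linked across 2 clause boundaries (Ø → Ø).
It functions as the subject of "believed", so the gap sits immediately after word 8 ("suspected").
Base order: Ken claimed this detective suspected that a chef believed that that pilot described this archive after the meeting.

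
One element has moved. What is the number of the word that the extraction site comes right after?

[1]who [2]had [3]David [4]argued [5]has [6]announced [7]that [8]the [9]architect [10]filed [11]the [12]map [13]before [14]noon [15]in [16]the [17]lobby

4

The displaced element is "who" (word 1).
It is linked across 1 clause boundary (Ø).
It functions as the subject of "announced", so the gap sits immediately after word 4 ("argued").
Base order: David had argued that who has announced that the architect filed the map before noon in the lobby.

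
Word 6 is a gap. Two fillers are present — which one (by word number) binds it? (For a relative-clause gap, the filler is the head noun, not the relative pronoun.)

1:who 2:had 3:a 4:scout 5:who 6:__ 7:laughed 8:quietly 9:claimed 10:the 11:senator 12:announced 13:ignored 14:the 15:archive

The marked gap is inside the relative clause, the subject of "laughed".
Its filler is the head noun "scout" (via "who"), at word 4.
(The other dependency links word 1 to a gap after word 12.)

4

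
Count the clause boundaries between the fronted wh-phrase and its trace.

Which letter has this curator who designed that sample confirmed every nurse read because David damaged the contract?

1

"which letter" is extracted from the object of "read".
Boundaries crossed, outermost first: [Ø] — 1 in total.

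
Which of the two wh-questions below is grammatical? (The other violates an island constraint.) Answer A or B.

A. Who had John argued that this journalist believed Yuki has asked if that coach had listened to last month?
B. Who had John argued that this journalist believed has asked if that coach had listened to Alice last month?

B

In A, the wh-phrase is extracted from inside a wh-island (introduced by "if"), which blocks movement.
In B, the extraction path crosses only that-complement boundaries, which are transparent.
So B is grammatical.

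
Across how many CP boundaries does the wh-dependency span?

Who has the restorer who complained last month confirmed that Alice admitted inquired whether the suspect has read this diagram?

2

"who" is extracted from the subject of "inquired".
Boundaries crossed, outermost first: [that], [Ø] — 2 in total.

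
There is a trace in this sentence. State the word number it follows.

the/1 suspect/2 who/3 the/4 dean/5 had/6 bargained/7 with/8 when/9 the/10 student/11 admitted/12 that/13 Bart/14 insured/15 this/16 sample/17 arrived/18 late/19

8

The displaced element is "the suspect" (word 2).
It functions as the object of the preposition "with" of "bargained", so the gap sits immediately after word 8 ("with").
Base order: The dean had bargained with the suspect when the student admitted that Bart insured this sample.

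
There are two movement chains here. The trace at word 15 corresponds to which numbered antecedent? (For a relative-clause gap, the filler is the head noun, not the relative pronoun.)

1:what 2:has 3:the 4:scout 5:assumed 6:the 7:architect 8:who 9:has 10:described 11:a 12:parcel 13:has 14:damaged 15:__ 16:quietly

1

The marked gap is the direct object of "damaged".
Its filler is the fronted wh-phrase "what", at word 1.
(The other dependency links word 7 to a gap after word 8.)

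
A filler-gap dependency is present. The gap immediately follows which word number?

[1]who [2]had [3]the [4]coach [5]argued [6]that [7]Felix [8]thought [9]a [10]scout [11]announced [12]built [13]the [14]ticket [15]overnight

11

The displaced element is "who" (word 1).
It is linked across 3 clause boundaries (that → Ø → Ø).
It functions as the subject of "built", so the gap sits immediately after word 11 ("announced").
Base order: The coach had argued that Felix thought a scout announced that who built the ticket overnight.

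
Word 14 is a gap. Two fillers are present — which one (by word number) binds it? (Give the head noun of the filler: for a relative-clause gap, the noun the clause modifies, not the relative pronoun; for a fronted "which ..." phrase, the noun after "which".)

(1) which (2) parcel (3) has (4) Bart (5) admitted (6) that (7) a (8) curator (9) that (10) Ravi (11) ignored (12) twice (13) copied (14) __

The marked gap is the direct object of "copied".
Its filler is the fronted wh-phrase "which parcel", at word 2.
(The other dependency links word 8 to a gap after word 11.)

2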